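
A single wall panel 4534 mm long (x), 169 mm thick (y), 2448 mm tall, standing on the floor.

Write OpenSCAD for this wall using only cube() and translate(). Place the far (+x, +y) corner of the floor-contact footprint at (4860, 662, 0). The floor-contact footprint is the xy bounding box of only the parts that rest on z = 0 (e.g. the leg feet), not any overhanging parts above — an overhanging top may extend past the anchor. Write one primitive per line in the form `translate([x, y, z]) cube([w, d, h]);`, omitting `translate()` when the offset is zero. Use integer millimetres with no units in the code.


translate([326, 493, 0]) cube([4534, 169, 2448]);


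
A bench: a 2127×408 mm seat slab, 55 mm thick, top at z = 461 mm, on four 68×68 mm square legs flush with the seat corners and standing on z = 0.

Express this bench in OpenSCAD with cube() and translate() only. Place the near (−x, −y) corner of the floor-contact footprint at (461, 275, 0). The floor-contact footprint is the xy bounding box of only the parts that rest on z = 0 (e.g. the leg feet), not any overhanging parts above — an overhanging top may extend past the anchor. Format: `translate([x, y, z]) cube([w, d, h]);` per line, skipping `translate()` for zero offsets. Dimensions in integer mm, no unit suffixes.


translate([461, 275, 406]) cube([2127, 408, 55]);
translate([461, 275, 0]) cube([68, 68, 406]);
translate([461, 615, 0]) cube([68, 68, 406]);
translate([2520, 275, 0]) cube([68, 68, 406]);
translate([2520, 615, 0]) cube([68, 68, 406]);


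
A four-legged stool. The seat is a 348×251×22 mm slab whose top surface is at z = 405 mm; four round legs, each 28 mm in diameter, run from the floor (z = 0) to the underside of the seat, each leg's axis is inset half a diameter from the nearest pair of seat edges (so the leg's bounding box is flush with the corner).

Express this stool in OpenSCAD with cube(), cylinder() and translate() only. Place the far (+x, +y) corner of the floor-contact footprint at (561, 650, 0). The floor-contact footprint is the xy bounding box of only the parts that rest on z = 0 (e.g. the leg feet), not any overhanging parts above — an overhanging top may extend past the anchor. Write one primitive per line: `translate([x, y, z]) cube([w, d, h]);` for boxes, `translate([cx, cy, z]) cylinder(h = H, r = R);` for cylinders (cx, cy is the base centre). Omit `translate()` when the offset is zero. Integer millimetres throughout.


translate([213, 399, 383]) cube([348, 251, 22]);
translate([227, 413, 0]) cylinder(h = 383, r = 14);
translate([547, 413, 0]) cylinder(h = 383, r = 14);
translate([227, 636, 0]) cylinder(h = 383, r = 14);
translate([547, 636, 0]) cylinder(h = 383, r = 14);


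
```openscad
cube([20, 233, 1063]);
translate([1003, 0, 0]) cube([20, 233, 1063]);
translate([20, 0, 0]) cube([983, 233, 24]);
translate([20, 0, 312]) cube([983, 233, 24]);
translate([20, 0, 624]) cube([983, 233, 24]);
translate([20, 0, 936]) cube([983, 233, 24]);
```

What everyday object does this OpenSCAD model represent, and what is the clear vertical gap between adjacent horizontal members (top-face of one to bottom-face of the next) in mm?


A bookshelf. The clear shelf gap is 288 mm.

Two tall side panels with 4 horizontal boards between them — a bookshelf. The first two shelf undersides are at z = 0 and z = 312; with shelf thickness 24, the clear gap is 312 − 0 − 24 = 288 mm.


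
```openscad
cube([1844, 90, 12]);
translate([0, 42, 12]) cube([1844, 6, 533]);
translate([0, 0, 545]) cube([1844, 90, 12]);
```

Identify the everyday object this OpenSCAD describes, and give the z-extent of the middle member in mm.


An I-beam. The web height is 533 mm.

Two wide flanges with a thin centred web — an I-beam. Overall 557 mm minus two 12 mm flanges gives a web of 557 − 2·12 = 533 mm.


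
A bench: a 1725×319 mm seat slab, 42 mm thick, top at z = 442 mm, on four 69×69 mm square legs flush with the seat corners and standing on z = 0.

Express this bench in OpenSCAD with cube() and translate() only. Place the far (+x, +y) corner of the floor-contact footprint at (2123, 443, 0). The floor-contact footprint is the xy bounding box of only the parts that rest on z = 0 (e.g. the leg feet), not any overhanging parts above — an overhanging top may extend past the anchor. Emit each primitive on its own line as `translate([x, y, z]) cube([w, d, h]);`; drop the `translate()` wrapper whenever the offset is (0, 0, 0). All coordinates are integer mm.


translate([398, 124, 400]) cube([1725, 319, 42]);
translate([398, 124, 0]) cube([69, 69, 400]);
translate([398, 374, 0]) cube([69, 69, 400]);
translate([2054, 124, 0]) cube([69, 69, 400]);
translate([2054, 374, 0]) cube([69, 69, 400]);


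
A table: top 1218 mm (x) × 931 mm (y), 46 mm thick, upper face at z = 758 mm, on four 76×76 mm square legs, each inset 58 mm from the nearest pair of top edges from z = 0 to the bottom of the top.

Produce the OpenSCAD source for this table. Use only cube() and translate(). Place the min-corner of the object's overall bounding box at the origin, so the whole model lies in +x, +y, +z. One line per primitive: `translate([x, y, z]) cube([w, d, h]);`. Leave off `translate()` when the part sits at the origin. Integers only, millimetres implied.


translate([0, 0, 712]) cube([1218, 931, 46]);
translate([58, 58, 0]) cube([76, 76, 712]);
translate([1084, 58, 0]) cube([76, 76, 712]);
translate([58, 797, 0]) cube([76, 76, 712]);
translate([1084, 797, 0]) cube([76, 76, 712]);


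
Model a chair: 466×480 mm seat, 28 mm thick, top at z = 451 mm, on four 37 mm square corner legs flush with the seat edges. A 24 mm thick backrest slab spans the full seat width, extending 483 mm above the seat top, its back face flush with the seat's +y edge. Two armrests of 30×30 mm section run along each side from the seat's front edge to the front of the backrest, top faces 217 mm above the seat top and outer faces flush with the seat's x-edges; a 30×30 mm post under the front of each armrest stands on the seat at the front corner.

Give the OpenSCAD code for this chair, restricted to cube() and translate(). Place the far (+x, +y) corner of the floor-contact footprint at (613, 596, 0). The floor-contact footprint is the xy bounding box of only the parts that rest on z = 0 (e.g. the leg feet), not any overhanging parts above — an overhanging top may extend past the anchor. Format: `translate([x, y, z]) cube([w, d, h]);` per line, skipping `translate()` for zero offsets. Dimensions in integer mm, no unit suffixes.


translate([147, 116, 423]) cube([466, 480, 28]);
translate([147, 116, 0]) cube([37, 37, 423]);
translate([576, 116, 0]) cube([37, 37, 423]);
translate([147, 559, 0]) cube([37, 37, 423]);
translate([576, 559, 0]) cube([37, 37, 423]);
translate([147, 572, 451]) cube([466, 24, 483]);
translate([147, 116, 638]) cube([30, 456, 30]);
translate([583, 116, 638]) cube([30, 456, 30]);
translate([147, 116, 451]) cube([30, 30, 187]);
translate([583, 116, 451]) cube([30, 30, 187]);


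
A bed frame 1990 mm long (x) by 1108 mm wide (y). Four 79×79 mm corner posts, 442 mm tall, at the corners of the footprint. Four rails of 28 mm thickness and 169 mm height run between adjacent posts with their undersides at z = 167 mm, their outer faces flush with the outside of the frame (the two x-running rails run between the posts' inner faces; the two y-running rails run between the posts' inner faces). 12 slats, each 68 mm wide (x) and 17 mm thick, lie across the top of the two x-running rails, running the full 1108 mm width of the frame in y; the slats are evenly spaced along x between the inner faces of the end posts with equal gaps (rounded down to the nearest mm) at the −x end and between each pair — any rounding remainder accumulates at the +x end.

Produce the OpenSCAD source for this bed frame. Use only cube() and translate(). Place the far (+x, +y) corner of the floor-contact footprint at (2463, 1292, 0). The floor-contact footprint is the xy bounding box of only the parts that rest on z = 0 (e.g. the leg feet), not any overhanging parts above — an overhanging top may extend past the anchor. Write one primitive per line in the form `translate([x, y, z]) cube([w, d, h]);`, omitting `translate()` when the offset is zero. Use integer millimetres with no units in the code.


translate([473, 184, 0]) cube([79, 79, 442]);
translate([473, 1213, 0]) cube([79, 79, 442]);
translate([2384, 184, 0]) cube([79, 79, 442]);
translate([2384, 1213, 0]) cube([79, 79, 442]);
translate([552, 184, 167]) cube([1832, 28, 169]);
translate([552, 1264, 167]) cube([1832, 28, 169]);
translate([473, 263, 167]) cube([28, 950, 169]);
translate([2435, 263, 167]) cube([28, 950, 169]);
translate([630, 184, 336]) cube([68, 1108, 17]);
translate([776, 184, 336]) cube([68, 1108, 17]);
translate([922, 184, 336]) cube([68, 1108, 17]);
translate([1068, 184, 336]) cube([68, 1108, 17]);
translate([1214, 184, 336]) cube([68, 1108, 17]);
translate([1360, 184, 336]) cube([68, 1108, 17]);
translate([1506, 184, 336]) cube([68, 1108, 17]);
translate([1652, 184, 336]) cube([68, 1108, 17]);
translate([1798, 184, 336]) cube([68, 1108, 17]);
translate([1944, 184, 336]) cube([68, 1108, 17]);
translate([2090, 184, 336]) cube([68, 1108, 17]);
translate([2236, 184, 336]) cube([68, 1108, 17]);


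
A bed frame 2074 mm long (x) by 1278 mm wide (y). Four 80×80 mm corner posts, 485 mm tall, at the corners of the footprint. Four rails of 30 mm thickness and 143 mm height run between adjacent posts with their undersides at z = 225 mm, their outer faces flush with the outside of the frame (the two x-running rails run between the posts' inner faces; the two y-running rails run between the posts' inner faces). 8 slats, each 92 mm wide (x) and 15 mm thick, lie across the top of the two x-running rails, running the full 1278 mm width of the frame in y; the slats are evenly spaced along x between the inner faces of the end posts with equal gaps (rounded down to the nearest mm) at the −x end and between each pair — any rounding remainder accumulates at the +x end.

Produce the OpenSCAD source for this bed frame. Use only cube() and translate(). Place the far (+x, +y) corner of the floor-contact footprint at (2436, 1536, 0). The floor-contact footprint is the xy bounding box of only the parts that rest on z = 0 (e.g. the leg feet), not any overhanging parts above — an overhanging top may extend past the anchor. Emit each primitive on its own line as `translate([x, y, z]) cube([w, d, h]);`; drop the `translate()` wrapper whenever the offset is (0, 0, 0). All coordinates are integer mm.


translate([362, 258, 0]) cube([80, 80, 485]);
translate([362, 1456, 0]) cube([80, 80, 485]);
translate([2356, 258, 0]) cube([80, 80, 485]);
translate([2356, 1456, 0]) cube([80, 80, 485]);
translate([442, 258, 225]) cube([1914, 30, 143]);
translate([442, 1506, 225]) cube([1914, 30, 143]);
translate([362, 338, 225]) cube([30, 1118, 143]);
translate([2406, 338, 225]) cube([30, 1118, 143]);
translate([572, 258, 368]) cube([92, 1278, 15]);
translate([794, 258, 368]) cube([92, 1278, 15]);
translate([1016, 258, 368]) cube([92, 1278, 15]);
translate([1238, 258, 368]) cube([92, 1278, 15]);
translate([1460, 258, 368]) cube([92, 1278, 15]);
translate([1682, 258, 368]) cube([92, 1278, 15]);
translate([1904, 258, 368]) cube([92, 1278, 15]);
translate([2126, 258, 368]) cube([92, 1278, 15]);


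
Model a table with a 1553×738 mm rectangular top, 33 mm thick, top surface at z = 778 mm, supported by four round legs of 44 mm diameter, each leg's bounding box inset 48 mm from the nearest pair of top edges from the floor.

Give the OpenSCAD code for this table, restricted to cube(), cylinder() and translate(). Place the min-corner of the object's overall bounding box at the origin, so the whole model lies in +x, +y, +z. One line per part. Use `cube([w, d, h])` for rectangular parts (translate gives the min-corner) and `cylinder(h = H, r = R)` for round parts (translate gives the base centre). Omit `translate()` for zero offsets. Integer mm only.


translate([0, 0, 745]) cube([1553, 738, 33]);
translate([70, 70, 0]) cylinder(h = 745, r = 22);
translate([1483, 70, 0]) cylinder(h = 745, r = 22);
translate([70, 668, 0]) cylinder(h = 745, r = 22);
translate([1483, 668, 0]) cylinder(h = 745, r = 22);


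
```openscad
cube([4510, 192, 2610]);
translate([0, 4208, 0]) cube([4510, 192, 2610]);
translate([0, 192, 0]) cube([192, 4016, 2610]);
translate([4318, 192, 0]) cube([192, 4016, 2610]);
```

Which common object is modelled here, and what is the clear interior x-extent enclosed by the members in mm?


A house (or room) frame. The interior width is 4126 mm.

Four 2610 mm walls enclosing a rectangle with no floor or roof — a room or house frame. Outside width is 4510 mm and wall thickness is 192 mm, so the interior width is 4510 − 2 × 192 = 4126 mm.


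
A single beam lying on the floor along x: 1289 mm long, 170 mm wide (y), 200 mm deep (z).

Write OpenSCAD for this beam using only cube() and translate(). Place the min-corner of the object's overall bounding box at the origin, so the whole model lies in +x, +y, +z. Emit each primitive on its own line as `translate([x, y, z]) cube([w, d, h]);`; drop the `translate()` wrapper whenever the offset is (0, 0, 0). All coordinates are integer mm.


cube([1289, 170, 200]);


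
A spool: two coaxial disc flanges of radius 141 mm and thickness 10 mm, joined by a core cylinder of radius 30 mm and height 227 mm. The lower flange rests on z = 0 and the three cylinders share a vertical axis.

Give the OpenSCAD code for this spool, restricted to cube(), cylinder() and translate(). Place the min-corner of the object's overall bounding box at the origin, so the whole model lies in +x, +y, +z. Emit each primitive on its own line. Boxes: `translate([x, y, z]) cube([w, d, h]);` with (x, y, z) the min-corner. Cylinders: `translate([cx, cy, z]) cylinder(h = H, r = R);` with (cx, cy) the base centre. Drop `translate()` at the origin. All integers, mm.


translate([141, 141, 0]) cylinder(h = 10, r = 141);
translate([141, 141, 10]) cylinder(h = 227, r = 30);
translate([141, 141, 237]) cylinder(h = 10, r = 141);


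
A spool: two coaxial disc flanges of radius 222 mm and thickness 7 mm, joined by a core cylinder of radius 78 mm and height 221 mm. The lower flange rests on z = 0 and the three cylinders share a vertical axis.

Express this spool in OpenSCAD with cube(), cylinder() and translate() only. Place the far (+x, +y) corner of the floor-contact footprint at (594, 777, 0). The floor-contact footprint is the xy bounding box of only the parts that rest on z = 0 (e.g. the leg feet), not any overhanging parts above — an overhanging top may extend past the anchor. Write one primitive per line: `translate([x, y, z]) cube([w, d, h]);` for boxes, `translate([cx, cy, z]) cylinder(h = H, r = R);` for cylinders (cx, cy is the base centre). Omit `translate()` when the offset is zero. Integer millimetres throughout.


translate([372, 555, 0]) cylinder(h = 7, r = 222);
translate([372, 555, 7]) cylinder(h = 221, r = 78);
translate([372, 555, 228]) cylinder(h = 7, r = 222);


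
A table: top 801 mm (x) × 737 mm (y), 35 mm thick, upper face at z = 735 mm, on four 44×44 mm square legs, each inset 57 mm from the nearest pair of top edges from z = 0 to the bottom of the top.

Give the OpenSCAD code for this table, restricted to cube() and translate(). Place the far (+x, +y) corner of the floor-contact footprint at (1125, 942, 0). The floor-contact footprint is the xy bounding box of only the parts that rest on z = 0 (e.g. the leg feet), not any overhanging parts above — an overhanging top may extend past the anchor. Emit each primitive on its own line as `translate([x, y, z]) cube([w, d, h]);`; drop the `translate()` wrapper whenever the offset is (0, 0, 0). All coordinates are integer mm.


// leg_h = 735 - 35 = 700
translate([381, 262, 700]) cube([801, 737, 35]);
translate([438, 319, 0]) cube([44, 44, 700]);
translate([1081, 319, 0]) cube([44, 44, 700]);
translate([438, 898, 0]) cube([44, 44, 700]);
translate([1081, 898, 0]) cube([44, 44, 700]);


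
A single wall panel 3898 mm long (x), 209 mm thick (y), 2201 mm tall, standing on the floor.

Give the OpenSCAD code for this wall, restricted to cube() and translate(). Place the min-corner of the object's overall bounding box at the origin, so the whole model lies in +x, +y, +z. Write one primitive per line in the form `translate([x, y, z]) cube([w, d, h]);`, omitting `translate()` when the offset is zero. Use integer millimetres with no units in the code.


cube([3898, 209, 2201]);


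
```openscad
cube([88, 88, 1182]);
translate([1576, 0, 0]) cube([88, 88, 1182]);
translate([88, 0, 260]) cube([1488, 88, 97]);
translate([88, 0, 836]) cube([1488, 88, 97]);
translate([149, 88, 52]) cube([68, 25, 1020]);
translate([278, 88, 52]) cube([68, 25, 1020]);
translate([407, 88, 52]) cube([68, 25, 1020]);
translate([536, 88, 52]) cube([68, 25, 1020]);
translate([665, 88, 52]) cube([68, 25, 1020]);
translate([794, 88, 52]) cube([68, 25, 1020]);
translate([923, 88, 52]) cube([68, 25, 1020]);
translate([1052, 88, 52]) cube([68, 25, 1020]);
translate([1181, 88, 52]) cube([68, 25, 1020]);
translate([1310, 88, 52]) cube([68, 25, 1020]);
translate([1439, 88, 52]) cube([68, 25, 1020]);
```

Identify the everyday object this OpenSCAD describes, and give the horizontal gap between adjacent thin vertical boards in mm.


A fence section. The picket gap is 61 mm.

Two posts, two rails, 11 pickets — a fence section. Span 1488 mm holds 11 pickets of 68 mm with 12 equal gaps: ⌊(1488 − 11·68) / 12⌋ = 61 mm.


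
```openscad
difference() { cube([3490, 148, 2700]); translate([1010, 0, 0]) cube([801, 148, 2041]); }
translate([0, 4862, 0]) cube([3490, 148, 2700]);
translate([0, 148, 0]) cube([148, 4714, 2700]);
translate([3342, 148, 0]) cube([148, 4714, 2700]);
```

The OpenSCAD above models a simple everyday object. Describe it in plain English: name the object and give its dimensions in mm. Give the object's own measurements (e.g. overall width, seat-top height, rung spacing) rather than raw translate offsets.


A single room: four walls, each 2700 mm tall and 148 mm thick, enclosing an outside footprint 3490×5010 mm (x × y), no floor or roof. The front and back walls (−y and +y sides) run the full x-width; the side walls fit between their inner faces. A door opening 801 mm wide and 2041 mm tall is cut through the front wall from the floor up, its −x edge 1010 mm from the wall's −x end.


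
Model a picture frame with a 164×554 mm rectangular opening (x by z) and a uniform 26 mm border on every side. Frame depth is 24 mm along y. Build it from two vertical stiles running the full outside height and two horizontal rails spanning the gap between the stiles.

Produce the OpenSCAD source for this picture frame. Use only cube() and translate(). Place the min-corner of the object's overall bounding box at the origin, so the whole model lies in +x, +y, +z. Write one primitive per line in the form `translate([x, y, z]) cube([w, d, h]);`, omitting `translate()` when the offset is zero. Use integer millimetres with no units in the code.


cube([26, 24, 606]);
translate([190, 0, 0]) cube([26, 24, 606]);
translate([26, 0, 0]) cube([164, 24, 26]);
translate([26, 0, 580]) cube([164, 24, 26]);


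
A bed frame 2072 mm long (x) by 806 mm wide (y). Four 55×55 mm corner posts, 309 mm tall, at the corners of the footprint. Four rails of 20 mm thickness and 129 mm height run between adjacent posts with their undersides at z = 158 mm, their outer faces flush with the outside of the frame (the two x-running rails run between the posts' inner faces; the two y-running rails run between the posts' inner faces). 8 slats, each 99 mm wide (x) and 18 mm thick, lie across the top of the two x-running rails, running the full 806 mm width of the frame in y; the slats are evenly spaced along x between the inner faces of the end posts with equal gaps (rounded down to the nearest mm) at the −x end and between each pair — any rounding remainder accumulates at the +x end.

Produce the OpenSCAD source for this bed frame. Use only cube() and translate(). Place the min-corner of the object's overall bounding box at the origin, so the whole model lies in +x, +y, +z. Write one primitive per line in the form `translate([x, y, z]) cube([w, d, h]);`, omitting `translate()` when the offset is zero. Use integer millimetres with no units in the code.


// slat z = rail_z + rail_h = 158 + 129 = 287
// slat gap = ⌊(1962 − 8·99) / 9⌋ = 130
cube([55, 55, 309]);
translate([0, 751, 0]) cube([55, 55, 309]);
translate([2017, 0, 0]) cube([55, 55, 309]);
translate([2017, 751, 0]) cube([55, 55, 309]);
translate([55, 0, 158]) cube([1962, 20, 129]);
translate([55, 786, 158]) cube([1962, 20, 129]);
translate([0, 55, 158]) cube([20, 696, 129]);
translate([2052, 55, 158]) cube([20, 696, 129]);
translate([185, 0, 287]) cube([99, 806, 18]);
translate([414, 0, 287]) cube([99, 806, 18]);
translate([643, 0, 287]) cube([99, 806, 18]);
translate([872, 0, 287]) cube([99, 806, 18]);
translate([1101, 0, 287]) cube([99, 806, 18]);
translate([1330, 0, 287]) cube([99, 806, 18]);
translate([1559, 0, 287]) cube([99, 806, 18]);
translate([1788, 0, 287]) cube([99, 806, 18]);


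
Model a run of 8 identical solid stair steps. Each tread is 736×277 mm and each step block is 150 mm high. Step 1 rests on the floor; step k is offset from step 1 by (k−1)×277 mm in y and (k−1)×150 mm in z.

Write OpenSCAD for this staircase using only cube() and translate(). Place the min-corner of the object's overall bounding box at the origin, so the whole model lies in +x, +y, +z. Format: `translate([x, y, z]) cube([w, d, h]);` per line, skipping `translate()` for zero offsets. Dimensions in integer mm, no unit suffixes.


cube([736, 277, 150]);
translate([0, 277, 150]) cube([736, 277, 150]);
translate([0, 554, 300]) cube([736, 277, 150]);
translate([0, 831, 450]) cube([736, 277, 150]);
translate([0, 1108, 600]) cube([736, 277, 150]);
translate([0, 1385, 750]) cube([736, 277, 150]);
translate([0, 1662, 900]) cube([736, 277, 150]);
translate([0, 1939, 1050]) cube([736, 277, 150]);


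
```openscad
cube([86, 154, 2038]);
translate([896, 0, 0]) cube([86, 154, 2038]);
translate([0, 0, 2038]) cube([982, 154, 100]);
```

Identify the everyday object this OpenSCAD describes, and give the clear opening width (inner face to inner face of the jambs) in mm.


A door frame. The clear opening width is 810 mm.

Two 2038 mm tall posts with a header on top — a door frame. The left jamb is 86 mm wide at x = 0; the right jamb starts at x = 896. The clear opening is 896 − 86 = 810 mm.


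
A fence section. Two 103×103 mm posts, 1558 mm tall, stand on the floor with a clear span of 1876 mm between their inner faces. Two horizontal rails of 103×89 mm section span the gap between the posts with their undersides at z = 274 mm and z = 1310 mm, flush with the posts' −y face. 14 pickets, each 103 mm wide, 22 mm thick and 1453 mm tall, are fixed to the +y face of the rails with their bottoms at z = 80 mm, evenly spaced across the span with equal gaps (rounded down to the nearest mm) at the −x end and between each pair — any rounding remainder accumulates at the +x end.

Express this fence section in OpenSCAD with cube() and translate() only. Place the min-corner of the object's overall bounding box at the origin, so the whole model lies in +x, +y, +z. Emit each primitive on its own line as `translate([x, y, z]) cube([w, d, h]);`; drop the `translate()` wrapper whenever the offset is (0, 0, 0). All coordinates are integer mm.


cube([103, 103, 1558]);
translate([1979, 0, 0]) cube([103, 103, 1558]);
translate([103, 0, 274]) cube([1876, 103, 89]);
translate([103, 0, 1310]) cube([1876, 103, 89]);
translate([131, 103, 80]) cube([103, 22, 1453]);
translate([262, 103, 80]) cube([103, 22, 1453]);
translate([393, 103, 80]) cube([103, 22, 1453]);
translate([524, 103, 80]) cube([103, 22, 1453]);
translate([655, 103, 80]) cube([103, 22, 1453]);
translate([786, 103, 80]) cube([103, 22, 1453]);
translate([917, 103, 80]) cube([103, 22, 1453]);
translate([1048, 103, 80]) cube([103, 22, 1453]);
translate([1179, 103, 80]) cube([103, 22, 1453]);
translate([1310, 103, 80]) cube([103, 22, 1453]);
translate([1441, 103, 80]) cube([103, 22, 1453]);
translate([1572, 103, 80]) cube([103, 22, 1453]);
translate([1703, 103, 80]) cube([103, 22, 1453]);
translate([1834, 103, 80]) cube([103, 22, 1453]);


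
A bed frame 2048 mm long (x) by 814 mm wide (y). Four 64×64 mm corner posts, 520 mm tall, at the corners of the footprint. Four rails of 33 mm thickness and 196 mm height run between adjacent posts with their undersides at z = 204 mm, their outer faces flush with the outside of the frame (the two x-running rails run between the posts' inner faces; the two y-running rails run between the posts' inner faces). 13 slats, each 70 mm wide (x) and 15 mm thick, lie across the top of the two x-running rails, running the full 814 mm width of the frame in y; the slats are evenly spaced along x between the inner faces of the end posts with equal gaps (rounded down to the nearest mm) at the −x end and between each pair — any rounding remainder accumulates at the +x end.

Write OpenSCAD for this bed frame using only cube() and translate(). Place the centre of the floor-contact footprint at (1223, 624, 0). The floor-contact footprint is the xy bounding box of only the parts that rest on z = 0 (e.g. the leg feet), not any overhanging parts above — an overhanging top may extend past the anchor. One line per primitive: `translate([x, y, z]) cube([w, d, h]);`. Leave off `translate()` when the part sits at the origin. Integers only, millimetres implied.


// slat z = rail_z + rail_h = 204 + 196 = 400
// slat gap = ⌊(1920 − 13·70) / 14⌋ = 72
translate([199, 217, 0]) cube([64, 64, 520]);
translate([199, 967, 0]) cube([64, 64, 520]);
translate([2183, 217, 0]) cube([64, 64, 520]);
translate([2183, 967, 0]) cube([64, 64, 520]);
translate([263, 217, 204]) cube([1920, 33, 196]);
translate([263, 998, 204]) cube([1920, 33, 196]);
translate([199, 281, 204]) cube([33, 686, 196]);
translate([2214, 281, 204]) cube([33, 686, 196]);
translate([335, 217, 400]) cube([70, 814, 15]);
translate([477, 217, 400]) cube([70, 814, 15]);
translate([619, 217, 400]) cube([70, 814, 15]);
translate([761, 217, 400]) cube([70, 814, 15]);
translate([903, 217, 400]) cube([70, 814, 15]);
translate([1045, 217, 400]) cube([70, 814, 15]);
translate([1187, 217, 400]) cube([70, 814, 15]);
translate([1329, 217, 400]) cube([70, 814, 15]);
translate([1471, 217, 400]) cube([70, 814, 15]);
translate([1613, 217, 400]) cube([70, 814, 15]);
translate([1755, 217, 400]) cube([70, 814, 15]);
translate([1897, 217, 400]) cube([70, 814, 15]);
translate([2039, 217, 400]) cube([70, 814, 15]);


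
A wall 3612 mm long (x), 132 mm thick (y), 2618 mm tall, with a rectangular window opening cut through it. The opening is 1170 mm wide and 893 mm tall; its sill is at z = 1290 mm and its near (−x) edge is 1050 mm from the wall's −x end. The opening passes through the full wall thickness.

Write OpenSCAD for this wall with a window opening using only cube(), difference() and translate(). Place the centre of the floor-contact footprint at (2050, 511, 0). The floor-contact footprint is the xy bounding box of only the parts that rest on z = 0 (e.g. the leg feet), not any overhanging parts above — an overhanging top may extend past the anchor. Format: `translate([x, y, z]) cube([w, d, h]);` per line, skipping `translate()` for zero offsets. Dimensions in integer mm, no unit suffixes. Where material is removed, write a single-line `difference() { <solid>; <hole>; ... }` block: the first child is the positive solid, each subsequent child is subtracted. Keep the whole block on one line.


difference() { translate([244, 445, 0]) cube([3612, 132, 2618]); translate([1294, 445, 1290]) cube([1170, 132, 893]); }


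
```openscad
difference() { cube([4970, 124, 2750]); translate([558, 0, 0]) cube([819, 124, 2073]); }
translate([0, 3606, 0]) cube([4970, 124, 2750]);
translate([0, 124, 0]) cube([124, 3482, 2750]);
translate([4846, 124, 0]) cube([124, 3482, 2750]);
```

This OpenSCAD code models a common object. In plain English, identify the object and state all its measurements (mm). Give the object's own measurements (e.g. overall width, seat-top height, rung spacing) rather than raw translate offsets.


A single room: four walls, each 2750 mm tall and 124 mm thick, enclosing an outside footprint 4970×3730 mm (x × y), no floor or roof. The front and back walls (−y and +y sides) run the full x-width; the side walls fit between their inner faces. A door opening 819 mm wide and 2073 mm tall is cut through the front wall from the floor up, its −x edge 558 mm from the wall's −x end.


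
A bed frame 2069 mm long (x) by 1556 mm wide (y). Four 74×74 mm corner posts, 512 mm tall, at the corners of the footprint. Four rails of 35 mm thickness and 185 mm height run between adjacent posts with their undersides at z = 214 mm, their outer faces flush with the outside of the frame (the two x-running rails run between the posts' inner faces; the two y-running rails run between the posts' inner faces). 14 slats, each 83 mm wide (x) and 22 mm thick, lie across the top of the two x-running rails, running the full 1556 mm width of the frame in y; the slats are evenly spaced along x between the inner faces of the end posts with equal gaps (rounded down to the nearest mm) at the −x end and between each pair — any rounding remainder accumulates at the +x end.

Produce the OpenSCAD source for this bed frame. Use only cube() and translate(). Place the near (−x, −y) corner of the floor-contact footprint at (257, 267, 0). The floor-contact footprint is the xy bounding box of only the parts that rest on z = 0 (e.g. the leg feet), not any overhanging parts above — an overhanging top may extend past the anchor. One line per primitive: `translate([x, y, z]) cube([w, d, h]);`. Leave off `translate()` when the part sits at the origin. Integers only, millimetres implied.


translate([257, 267, 0]) cube([74, 74, 512]);
translate([257, 1749, 0]) cube([74, 74, 512]);
translate([2252, 267, 0]) cube([74, 74, 512]);
translate([2252, 1749, 0]) cube([74, 74, 512]);
translate([331, 267, 214]) cube([1921, 35, 185]);
translate([331, 1788, 214]) cube([1921, 35, 185]);
translate([257, 341, 214]) cube([35, 1408, 185]);
translate([2291, 341, 214]) cube([35, 1408, 185]);
translate([381, 267, 399]) cube([83, 1556, 22]);
translate([514, 267, 399]) cube([83, 1556, 22]);
translate([647, 267, 399]) cube([83, 1556, 22]);
translate([780, 267, 399]) cube([83, 1556, 22]);
translate([913, 267, 399]) cube([83, 1556, 22]);
translate([1046, 267, 399]) cube([83, 1556, 22]);
translate([1179, 267, 399]) cube([83, 1556, 22]);
translate([1312, 267, 399]) cube([83, 1556, 22]);
translate([1445, 267, 399]) cube([83, 1556, 22]);
translate([1578, 267, 399]) cube([83, 1556, 22]);
translate([1711, 267, 399]) cube([83, 1556, 22]);
translate([1844, 267, 399]) cube([83, 1556, 22]);
translate([1977, 267, 399]) cube([83, 1556, 22]);
translate([2110, 267, 399]) cube([83, 1556, 22]);


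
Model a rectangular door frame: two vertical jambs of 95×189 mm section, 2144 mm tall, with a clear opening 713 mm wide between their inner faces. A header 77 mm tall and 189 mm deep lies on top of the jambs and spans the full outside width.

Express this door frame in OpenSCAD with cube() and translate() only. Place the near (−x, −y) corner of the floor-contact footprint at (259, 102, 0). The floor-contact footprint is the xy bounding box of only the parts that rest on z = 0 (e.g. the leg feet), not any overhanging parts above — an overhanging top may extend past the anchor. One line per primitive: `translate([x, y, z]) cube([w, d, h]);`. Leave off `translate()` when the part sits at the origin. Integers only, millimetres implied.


translate([259, 102, 0]) cube([95, 189, 2144]);
translate([1067, 102, 0]) cube([95, 189, 2144]);
translate([259, 102, 2144]) cube([903, 189, 77]);


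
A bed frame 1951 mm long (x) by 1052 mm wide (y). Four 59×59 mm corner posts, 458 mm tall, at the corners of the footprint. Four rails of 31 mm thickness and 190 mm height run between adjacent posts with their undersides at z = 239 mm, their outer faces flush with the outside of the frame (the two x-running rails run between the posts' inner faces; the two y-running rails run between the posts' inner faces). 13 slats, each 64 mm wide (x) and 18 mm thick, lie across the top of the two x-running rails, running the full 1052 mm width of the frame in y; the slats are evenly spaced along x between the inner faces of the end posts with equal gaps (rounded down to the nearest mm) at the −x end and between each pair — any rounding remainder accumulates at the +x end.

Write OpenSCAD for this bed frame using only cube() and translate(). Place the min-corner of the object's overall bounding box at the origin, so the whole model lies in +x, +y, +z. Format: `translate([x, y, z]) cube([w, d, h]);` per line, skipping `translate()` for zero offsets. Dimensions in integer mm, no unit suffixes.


// slat z = rail_z + rail_h = 239 + 190 = 429
// slat gap = ⌊(1833 − 13·64) / 14⌋ = 71
cube([59, 59, 458]);
translate([0, 993, 0]) cube([59, 59, 458]);
translate([1892, 0, 0]) cube([59, 59, 458]);
translate([1892, 993, 0]) cube([59, 59, 458]);
translate([59, 0, 239]) cube([1833, 31, 190]);
translate([59, 1021, 239]) cube([1833, 31, 190]);
translate([0, 59, 239]) cube([31, 934, 190]);
translate([1920, 59, 239]) cube([31, 934, 190]);
translate([130, 0, 429]) cube([64, 1052, 18]);
translate([265, 0, 429]) cube([64, 1052, 18]);
translate([400, 0, 429]) cube([64, 1052, 18]);
translate([535, 0, 429]) cube([64, 1052, 18]);
translate([670, 0, 429]) cube([64, 1052, 18]);
translate([805, 0, 429]) cube([64, 1052, 18]);
translate([940, 0, 429]) cube([64, 1052, 18]);
translate([1075, 0, 429]) cube([64, 1052, 18]);
translate([1210, 0, 429]) cube([64, 1052, 18]);
translate([1345, 0, 429]) cube([64, 1052, 18]);
translate([1480, 0, 429]) cube([64, 1052, 18]);
translate([1615, 0, 429]) cube([64, 1052, 18]);
translate([1750, 0, 429]) cube([64, 1052, 18]);


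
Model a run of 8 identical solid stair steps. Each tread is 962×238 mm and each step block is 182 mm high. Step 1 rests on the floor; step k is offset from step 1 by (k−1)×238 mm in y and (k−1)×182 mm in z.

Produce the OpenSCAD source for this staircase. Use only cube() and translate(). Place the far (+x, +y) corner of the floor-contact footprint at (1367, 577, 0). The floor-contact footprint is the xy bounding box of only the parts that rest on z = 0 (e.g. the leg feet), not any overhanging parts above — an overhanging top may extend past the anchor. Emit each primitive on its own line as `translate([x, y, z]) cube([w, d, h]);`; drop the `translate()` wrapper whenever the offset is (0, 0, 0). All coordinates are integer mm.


translate([405, 339, 0]) cube([962, 238, 182]);
translate([405, 577, 182]) cube([962, 238, 182]);
translate([405, 815, 364]) cube([962, 238, 182]);
translate([405, 1053, 546]) cube([962, 238, 182]);
translate([405, 1291, 728]) cube([962, 238, 182]);
translate([405, 1529, 910]) cube([962, 238, 182]);
translate([405, 1767, 1092]) cube([962, 238, 182]);
translate([405, 2005, 1274]) cube([962, 238, 182]);


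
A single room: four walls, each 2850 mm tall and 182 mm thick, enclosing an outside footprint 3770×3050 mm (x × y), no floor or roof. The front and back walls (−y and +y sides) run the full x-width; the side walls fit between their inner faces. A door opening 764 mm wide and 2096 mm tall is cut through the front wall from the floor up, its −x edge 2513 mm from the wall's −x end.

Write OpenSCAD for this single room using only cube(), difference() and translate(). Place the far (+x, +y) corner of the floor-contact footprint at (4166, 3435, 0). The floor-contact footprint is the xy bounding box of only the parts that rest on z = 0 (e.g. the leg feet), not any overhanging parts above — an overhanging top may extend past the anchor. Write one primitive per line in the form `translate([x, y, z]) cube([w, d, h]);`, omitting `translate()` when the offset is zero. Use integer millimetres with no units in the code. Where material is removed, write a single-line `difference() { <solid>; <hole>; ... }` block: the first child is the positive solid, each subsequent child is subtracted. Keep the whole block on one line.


difference() { translate([396, 385, 0]) cube([3770, 182, 2850]); translate([2909, 385, 0]) cube([764, 182, 2096]); }
translate([396, 3253, 0]) cube([3770, 182, 2850]);
translate([396, 567, 0]) cube([182, 2686, 2850]);
translate([3984, 567, 0]) cube([182, 2686, 2850]);


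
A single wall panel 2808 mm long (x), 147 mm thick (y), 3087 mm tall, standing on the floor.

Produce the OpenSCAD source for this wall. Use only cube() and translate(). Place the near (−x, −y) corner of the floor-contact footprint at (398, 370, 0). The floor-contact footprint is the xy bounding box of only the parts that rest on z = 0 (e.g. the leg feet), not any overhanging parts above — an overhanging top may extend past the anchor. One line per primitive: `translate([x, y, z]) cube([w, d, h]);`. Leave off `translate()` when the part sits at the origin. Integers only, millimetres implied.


translate([398, 370, 0]) cube([2808, 147, 3087]);


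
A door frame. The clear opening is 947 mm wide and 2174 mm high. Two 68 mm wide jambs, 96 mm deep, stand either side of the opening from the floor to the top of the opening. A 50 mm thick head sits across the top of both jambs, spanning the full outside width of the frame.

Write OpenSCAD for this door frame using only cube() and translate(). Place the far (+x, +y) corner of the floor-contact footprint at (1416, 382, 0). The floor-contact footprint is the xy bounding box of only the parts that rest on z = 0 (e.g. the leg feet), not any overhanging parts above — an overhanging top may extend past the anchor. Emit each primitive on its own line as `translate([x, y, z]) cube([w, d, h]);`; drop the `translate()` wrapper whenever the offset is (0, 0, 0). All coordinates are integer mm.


translate([333, 286, 0]) cube([68, 96, 2174]);
translate([1348, 286, 0]) cube([68, 96, 2174]);
translate([333, 286, 2174]) cube([1083, 96, 50]);


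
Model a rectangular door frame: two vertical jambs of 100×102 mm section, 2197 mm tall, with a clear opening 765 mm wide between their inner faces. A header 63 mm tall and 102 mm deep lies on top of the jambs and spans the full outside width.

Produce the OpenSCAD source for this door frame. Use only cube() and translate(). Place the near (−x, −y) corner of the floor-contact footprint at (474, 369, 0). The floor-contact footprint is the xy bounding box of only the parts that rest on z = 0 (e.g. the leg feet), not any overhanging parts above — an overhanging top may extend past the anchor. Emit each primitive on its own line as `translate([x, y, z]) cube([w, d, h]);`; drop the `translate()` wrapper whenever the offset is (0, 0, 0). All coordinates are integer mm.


translate([474, 369, 0]) cube([100, 102, 2197]);
translate([1339, 369, 0]) cube([100, 102, 2197]);
translate([474, 369, 2197]) cube([965, 102, 63]);


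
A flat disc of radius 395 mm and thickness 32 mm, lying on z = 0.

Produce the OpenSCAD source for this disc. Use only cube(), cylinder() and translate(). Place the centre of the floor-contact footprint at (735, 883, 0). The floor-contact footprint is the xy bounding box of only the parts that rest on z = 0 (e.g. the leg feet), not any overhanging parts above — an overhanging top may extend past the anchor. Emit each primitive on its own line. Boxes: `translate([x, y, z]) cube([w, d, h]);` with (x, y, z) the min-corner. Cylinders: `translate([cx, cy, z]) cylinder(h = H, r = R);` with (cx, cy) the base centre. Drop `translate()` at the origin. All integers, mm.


translate([735, 883, 0]) cylinder(h = 32, r = 395);


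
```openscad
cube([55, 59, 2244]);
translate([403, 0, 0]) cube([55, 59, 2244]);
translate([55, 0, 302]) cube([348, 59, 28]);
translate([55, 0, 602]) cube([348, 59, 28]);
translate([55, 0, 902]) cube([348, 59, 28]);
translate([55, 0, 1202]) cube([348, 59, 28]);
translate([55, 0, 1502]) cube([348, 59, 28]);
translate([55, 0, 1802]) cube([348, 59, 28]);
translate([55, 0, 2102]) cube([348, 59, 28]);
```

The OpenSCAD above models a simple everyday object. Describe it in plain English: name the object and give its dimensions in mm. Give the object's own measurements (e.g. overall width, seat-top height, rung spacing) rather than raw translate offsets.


A straight ladder. Two 55×59 mm vertical rails, 2244 mm tall, stand 458 mm apart (outside-to-outside) with their front faces coplanar on the −y side. 7 rungs, each 59 mm deep and 28 mm tall, span between the inner faces of the rails, front faces flush with the rails. The lowest rung's underside is at z = 302 mm and rungs are spaced 300 mm apart (underside to underside).
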